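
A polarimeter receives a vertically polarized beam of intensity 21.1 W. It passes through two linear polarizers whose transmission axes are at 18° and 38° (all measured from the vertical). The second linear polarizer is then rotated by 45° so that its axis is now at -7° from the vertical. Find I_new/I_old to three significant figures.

I_new/I_old ≈ 0.930

Before rotation:
I₁ = I₀ cos²(18° − 0°) = I₀ cos²(18°) = 0.9045 I₀.
I₂ = I₁ cos²(38° − 18°) = 0.9045 I₀ · cos²(20°) = 0.7987 I₀.
After rotation:
I₁ = I₀ cos²(18° − 0°) = I₀ cos²(18°) = 0.9045 I₀.
I₂ = I₁ cos²(-7° − 18°) = 0.9045 I₀ · cos²(25°) = 0.743 I₀.
Ratio = 0.743 / 0.7987 = 0.9302.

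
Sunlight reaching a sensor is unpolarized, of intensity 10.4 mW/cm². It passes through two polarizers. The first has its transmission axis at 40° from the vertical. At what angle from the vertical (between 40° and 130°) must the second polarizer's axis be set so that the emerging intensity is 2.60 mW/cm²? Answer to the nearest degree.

θ ≈ 85°

Unpolarized light through the first polarizer → I₁ = ½ I₀, now polarized at 40°.
Target fraction: 2.60 / 10.4 mW/cm² = 0.25 of I₀.
Need I₂/I₀ = 0.25, so cos²(θ − 40°) = 0.25 / 0.5 = 0.5.
θ − 40° = arccos(√0.5) = 45.0°, giving θ ≈ 40 + 45.0 = 85.0°.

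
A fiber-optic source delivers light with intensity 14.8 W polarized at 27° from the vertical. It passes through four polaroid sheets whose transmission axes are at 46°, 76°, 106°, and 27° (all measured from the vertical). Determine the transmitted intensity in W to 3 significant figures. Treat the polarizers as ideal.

By Malus's law, I₁ = 14.8 W · cos²(19°) = 13.23 W.
I₂ = I₁ · cos²(30°) = 13.23 · 0.75 = 9.923 W.
I₃ = I₂ · cos²(30°) = 9.923 · 0.75 = 7.443 W.
I₄ = I₃ · cos²(79°) = 7.443 · 0.03641 = 0.271 W.

I ≈ 0.271 W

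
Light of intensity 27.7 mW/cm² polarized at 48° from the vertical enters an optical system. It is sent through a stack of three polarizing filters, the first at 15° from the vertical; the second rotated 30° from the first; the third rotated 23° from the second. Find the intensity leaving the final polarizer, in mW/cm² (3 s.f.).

By Malus's law, I₁ = 27.7 mW/cm² · cos²(33°) = 19.48 mW/cm².
I₂ = I₁ · cos²(30°) = 19.48 · 0.75 = 14.61 mW/cm².
I₃ = I₂ · cos²(23°) = 14.61 · 0.8473 = 12.38 mW/cm².

I ≈ 12.4 mW/cm²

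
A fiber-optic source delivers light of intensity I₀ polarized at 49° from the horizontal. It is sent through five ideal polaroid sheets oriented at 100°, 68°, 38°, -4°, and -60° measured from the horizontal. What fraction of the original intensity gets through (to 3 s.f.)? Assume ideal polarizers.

I₁ = I₀ cos²(100° − 49°) = I₀ cos²(51°) = 0.396 I₀.
I₂ = I₁ cos²(68° − 100°) = 0.396 I₀ · cos²(32°) = 0.2848 I₀.
I₃ = I₂ cos²(38° − 68°) = 0.2848 I₀ · cos²(30°) = 0.2136 I₀.
I₄ = I₃ cos²(-4° − 38°) = 0.2136 I₀ · cos²(42°) = 0.118 I₀.
I₅ = I₄ cos²(-60° + 4°) = 0.118 I₀ · cos²(56°) = 0.03689 I₀.
Transmitted fraction = 0.03689.

≈ 0.0369 I₀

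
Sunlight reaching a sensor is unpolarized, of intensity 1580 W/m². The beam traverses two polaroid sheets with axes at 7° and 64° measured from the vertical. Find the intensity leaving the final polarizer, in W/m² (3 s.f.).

Unpolarized light through the first polarizer → I₁ = 1580 W/m²/2 = 790 W/m², polarized at 7°.
I₂ = I₁ · cos²(57°) = 790 · 0.2966 = 234.3 W/m².

I ≈ 234 W/m²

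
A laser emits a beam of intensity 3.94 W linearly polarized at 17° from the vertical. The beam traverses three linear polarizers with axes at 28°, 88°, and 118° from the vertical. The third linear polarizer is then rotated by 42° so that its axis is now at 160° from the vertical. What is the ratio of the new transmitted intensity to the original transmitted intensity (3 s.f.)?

Before rotation:
I₁ = I₀ cos²(28° − 17°) = I₀ cos²(11°) = 0.9636 I₀.
I₂ = I₁ cos²(88° − 28°) = 0.9636 I₀ · cos²(60°) = 0.2409 I₀.
I₃ = I₂ cos²(118° − 88°) = 0.2409 I₀ · cos²(30°) = 0.1807 I₀.
After rotation:
I₁ = I₀ cos²(28° − 17°) = I₀ cos²(11°) = 0.9636 I₀.
I₂ = I₁ cos²(88° − 28°) = 0.9636 I₀ · cos²(60°) = 0.2409 I₀.
I₃ = I₂ cos²(160° − 88°) = 0.2409 I₀ · cos²(72°) = 0.023 I₀.
Ratio = 0.023 / 0.1807 = 0.1273.

I_new/I_old ≈ 0.127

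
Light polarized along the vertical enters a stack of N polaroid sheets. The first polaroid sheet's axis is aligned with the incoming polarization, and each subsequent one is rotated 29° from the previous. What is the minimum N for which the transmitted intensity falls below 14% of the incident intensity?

First polarizer is aligned with the polarization: full transmission.
Each further stage multiplies by cos²(29°) = 0.765.
After N polarizers: T = 0.765^(N−1). Require T < 0.14 ⇒ N−1 > ln(0.14)/ln(0.765) = 7.34, so N−1 ≥ 8 and N = 9.
Check: N=9 gives T = 0.1172 < 0.14; N=8 gives T = 0.1533.

N = 9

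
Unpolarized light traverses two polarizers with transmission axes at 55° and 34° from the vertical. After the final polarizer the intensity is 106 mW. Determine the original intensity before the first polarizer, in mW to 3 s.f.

I₀ ≈ 243 mW

Unpolarized light through the first polarizer → I₁ = ½ I₀, now polarized at 55°.
I₂ = I₁ cos²(34° − 55°) = 0.5 I₀ · cos²(21°) = 0.4358 I₀.
So 106 mW = 0.4358 I₀, giving I₀ = 106/0.4358 = 243.2 mW.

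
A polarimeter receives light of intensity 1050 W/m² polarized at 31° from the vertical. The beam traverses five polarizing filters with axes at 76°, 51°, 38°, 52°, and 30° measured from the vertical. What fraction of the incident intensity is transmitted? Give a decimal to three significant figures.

I₁ = 1050 W/m² · cos²(45°) = 525 W/m².
I₂ = I₁ · cos²(25°) = 525 · 0.8214 = 431.2 W/m².
I₃ = I₂ · cos²(13°) = 431.2 · 0.9494 = 409.4 W/m².
I₄ = I₃ · cos²(14°) = 409.4 · 0.9415 = 385.4 W/m².
I₅ = I₄ · cos²(22°) = 385.4 · 0.8597 = 331.4 W/m².
Transmitted fraction = 0.3156.

I/I₀ ≈ 0.316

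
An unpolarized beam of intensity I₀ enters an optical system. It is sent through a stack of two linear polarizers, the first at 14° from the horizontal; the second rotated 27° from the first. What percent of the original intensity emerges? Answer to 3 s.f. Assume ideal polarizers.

≈ 39.7%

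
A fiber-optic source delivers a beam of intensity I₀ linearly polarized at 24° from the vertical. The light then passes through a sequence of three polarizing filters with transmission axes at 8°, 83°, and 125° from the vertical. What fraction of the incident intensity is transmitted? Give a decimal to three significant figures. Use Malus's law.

By Malus's law, I₁ = I₀ cos²(8° − 24°) = I₀ cos²(16°) = 0.924 I₀.
I₂ = I₁ cos²(83° − 8°) = 0.924 I₀ · cos²(75°) = 0.0619 I₀.
I₃ = I₂ cos²(125° − 83°) = 0.0619 I₀ · cos²(42°) = 0.03418 I₀.
Transmitted fraction = 0.03418.

≈ 0.0342 I₀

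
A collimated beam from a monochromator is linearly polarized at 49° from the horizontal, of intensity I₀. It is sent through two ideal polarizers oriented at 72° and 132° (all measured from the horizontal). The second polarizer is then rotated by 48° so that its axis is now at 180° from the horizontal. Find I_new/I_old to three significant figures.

I_new/I_old ≈ 0.382

Before rotation:
I₁ = I₀ cos²(72° − 49°) = I₀ cos²(23°) = 0.8473 I₀.
I₂ = I₁ cos²(132° − 72°) = 0.8473 I₀ · cos²(60°) = 0.2118 I₀.
After rotation:
I₁ = I₀ cos²(72° − 49°) = I₀ cos²(23°) = 0.8473 I₀.
Angle between axes 1 and 2: 72°. I₂ = 0.8473 I₀ · cos²(72°) = 0.08091 I₀.
Ratio = 0.08091 / 0.2118 = 0.382.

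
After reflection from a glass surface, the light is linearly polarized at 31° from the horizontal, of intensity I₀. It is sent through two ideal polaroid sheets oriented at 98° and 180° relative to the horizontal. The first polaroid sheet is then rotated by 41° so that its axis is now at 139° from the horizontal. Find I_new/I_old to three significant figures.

I_new/I_old ≈ 18.4

Before rotation:
I₁ = I₀ cos²(98° − 31°) = I₀ cos²(67°) = 0.1527 I₀.
I₂ = I₁ cos²(180° − 98°) = 0.1527 I₀ · cos²(82°) = 0.002957 I₀.
After rotation:
I₁ = I₀ cos²(139° − 31°) = I₀ cos²(72°) = 0.09549 I₀.
I₂ = I₁ cos²(180° − 139°) = 0.09549 I₀ · cos²(41°) = 0.05439 I₀.
Ratio = 0.05439 / 0.002957 = 18.39.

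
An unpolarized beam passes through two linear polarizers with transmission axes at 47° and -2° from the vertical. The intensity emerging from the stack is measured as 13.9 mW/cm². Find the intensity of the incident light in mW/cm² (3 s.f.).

I₀ ≈ 64.6 mW/cm²

Unpolarized light through the first polarizer → I₁ = ½ I₀, now polarized at 47°.
I₂ = I₁ cos²(-2° − 47°) = 0.5 I₀ · cos²(49°) = 0.2152 I₀.
So 13.9 mW/cm² = 0.2152 I₀, giving I₀ = 13.9/0.2152 = 64.59 mW/cm².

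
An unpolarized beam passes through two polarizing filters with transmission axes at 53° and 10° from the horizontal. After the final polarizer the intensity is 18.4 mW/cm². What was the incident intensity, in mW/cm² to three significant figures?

I₀ ≈ 68.8 mW/cm²

Unpolarized light through the first polarizer → I₁ = ½ I₀, now polarized at 53°.
I₂ = I₁ cos²(10° − 53°) = 0.5 I₀ · cos²(43°) = 0.2674 I₀.
So 18.4 mW/cm² = 0.2674 I₀, giving I₀ = 18.4/0.2674 = 68.8 mW/cm².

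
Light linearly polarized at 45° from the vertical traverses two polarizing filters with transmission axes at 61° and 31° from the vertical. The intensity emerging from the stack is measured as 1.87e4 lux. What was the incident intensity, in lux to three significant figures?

I₀ ≈ 2.70e4 lux

By Malus's law, I₁ = I₀ cos²(61° − 45°) = I₀ cos²(16°) = 0.924 I₀.
I₂ = I₁ cos²(31° − 61°) = 0.924 I₀ · cos²(30°) = 0.693 I₀.
So 1.87e4 lux = 0.693 I₀, giving I₀ = 1.87e4/0.693 = 2.698e+04 lux.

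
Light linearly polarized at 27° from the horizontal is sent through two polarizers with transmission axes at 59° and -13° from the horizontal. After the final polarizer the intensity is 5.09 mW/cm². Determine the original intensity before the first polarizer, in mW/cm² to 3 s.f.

I₀ ≈ 74.1 mW/cm²

I₁ = I₀ cos²(59° − 27°) = I₀ cos²(32°) = 0.7192 I₀.
I₂ = I₁ cos²(-13° − 59°) = 0.7192 I₀ · cos²(72°) = 0.06868 I₀.
So 5.09 mW/cm² = 0.06868 I₀, giving I₀ = 5.09/0.06868 = 74.12 mW/cm².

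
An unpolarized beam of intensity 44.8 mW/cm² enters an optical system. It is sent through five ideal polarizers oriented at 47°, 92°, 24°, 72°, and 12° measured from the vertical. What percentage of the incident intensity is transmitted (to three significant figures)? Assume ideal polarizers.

Unpolarized light through the first polarizer → I₁ = 44.8 mW/cm²/2 = 22.4 mW/cm², polarized at 47°.
I₂ = I₁ · cos²(45°) = 22.4 · 0.5 = 11.2 mW/cm².
I₃ = I₂ · cos²(68°) = 11.2 · 0.1403 = 1.572 mW/cm².
I₄ = I₃ · cos²(48°) = 1.572 · 0.4477 = 0.7037 mW/cm².
I₅ = I₄ · cos²(60°) = 0.7037 · 0.25 = 0.1759 mW/cm².
That is 0.3927% of the incident intensity.

≈ 0.393%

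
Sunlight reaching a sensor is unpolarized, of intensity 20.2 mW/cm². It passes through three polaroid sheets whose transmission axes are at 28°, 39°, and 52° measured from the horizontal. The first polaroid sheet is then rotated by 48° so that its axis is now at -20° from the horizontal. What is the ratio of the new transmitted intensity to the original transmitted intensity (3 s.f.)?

Before rotation:
Unpolarized light through the first polarizer → I₁ = ½ I₀, now polarized at 28°.
I₂ = I₁ cos²(39° − 28°) = 0.5 I₀ · cos²(11°) = 0.4818 I₀.
I₃ = I₂ cos²(52° − 39°) = 0.4818 I₀ · cos²(13°) = 0.4574 I₀.
After rotation:
Unpolarized light through the first polarizer → I₁ = ½ I₀, now polarized at -20°.
I₂ = I₁ cos²(39° + 20°) = 0.5 I₀ · cos²(59°) = 0.1326 I₀.
I₃ = I₂ cos²(52° − 39°) = 0.1326 I₀ · cos²(13°) = 0.1259 I₀.
Ratio = 0.1259 / 0.4574 = 0.2753.

I_new/I_old ≈ 0.275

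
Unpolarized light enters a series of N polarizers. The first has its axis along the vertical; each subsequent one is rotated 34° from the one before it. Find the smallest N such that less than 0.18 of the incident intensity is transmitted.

First polarizer halves the unpolarized light: factor 1/2.
Each further stage multiplies by cos²(34°) = 0.6873.
After N polarizers: T = 0.5·0.6873^(N−1). Require T < 0.18 ⇒ N−1 > ln(0.18/0.5)/ln(0.6873) = 2.72, so N−1 ≥ 3 and N = 4.
Check: N=4 gives T = 0.1623 < 0.18; N=3 gives T = 0.2362.

N = 4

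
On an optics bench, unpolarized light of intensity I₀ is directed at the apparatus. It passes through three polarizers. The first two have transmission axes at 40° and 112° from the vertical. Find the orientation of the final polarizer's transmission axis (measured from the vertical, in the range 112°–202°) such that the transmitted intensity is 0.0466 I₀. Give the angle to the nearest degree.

θ ≈ 121°

Unpolarized light through the first polarizer → I₁ = ½ I₀, now polarized at 40°.
I₂ = I₁ cos²(112° − 40°) = 0.5 I₀ · cos²(72°) = 0.04775 I₀.
Need I₃/I₀ = 0.0466, so cos²(θ − 112°) = 0.0466 / 0.04775 = 0.976.
θ − 112° = arccos(√0.976) = 8.9°, giving θ ≈ 112 + 8.9 = 120.9°.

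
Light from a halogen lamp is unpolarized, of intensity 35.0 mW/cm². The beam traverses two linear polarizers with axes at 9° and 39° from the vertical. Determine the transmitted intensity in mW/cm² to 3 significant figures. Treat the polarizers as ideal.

I ≈ 13.1 mW/cm²

Unpolarized light through the first polarizer → I₁ = 35.0 mW/cm²/2 = 17.5 mW/cm², polarized at 9°.
I₂ = I₁ · cos²(30°) = 17.5 · 0.75 = 13.13 mW/cm².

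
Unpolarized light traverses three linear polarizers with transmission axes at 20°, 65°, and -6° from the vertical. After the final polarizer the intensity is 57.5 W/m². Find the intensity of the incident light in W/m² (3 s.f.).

I₀ ≈ 2170 W/m²

Unpolarized light through the first polarizer → I₁ = ½ I₀, now polarized at 20°.
I₂ = I₁ cos²(65° − 20°) = 0.5 I₀ · cos²(45°) = 0.25 I₀.
I₃ = I₂ cos²(-6° − 65°) = 0.25 I₀ · cos²(71°) = 0.0265 I₀.
So 57.5 W/m² = 0.0265 I₀, giving I₀ = 57.5/0.0265 = 2170 W/m².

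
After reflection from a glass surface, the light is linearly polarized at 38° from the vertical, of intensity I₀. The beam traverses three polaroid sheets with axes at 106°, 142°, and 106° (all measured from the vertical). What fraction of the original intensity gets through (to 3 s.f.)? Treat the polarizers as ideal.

≈ 0.0601 I₀

By Malus's law, I₁ = I₀ cos²(106° − 38°) = I₀ cos²(68°) = 0.1403 I₀.
I₂ = I₁ cos²(142° − 106°) = 0.1403 I₀ · cos²(36°) = 0.09185 I₀.
I₃ = I₂ cos²(106° − 142°) = 0.09185 I₀ · cos²(36°) = 0.06011 I₀.
Transmitted fraction = 0.06011.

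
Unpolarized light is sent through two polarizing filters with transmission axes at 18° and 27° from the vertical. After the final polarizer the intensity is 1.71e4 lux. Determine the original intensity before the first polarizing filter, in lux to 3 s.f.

I₀ ≈ 3.51e4 lux

Unpolarized light through the first polarizer → I₁ = ½ I₀, now polarized at 18°.
I₂ = I₁ cos²(27° − 18°) = 0.5 I₀ · cos²(9°) = 0.4878 I₀.
So 1.71e4 lux = 0.4878 I₀, giving I₀ = 1.71e4/0.4878 = 3.506e+04 lux.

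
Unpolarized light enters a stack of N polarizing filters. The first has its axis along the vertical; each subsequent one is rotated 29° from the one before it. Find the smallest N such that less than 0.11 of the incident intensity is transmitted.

First polarizer halves the unpolarized light: factor 1/2.
Each further stage multiplies by cos²(29°) = 0.765.
After N polarizers: T = 0.5·0.765^(N−1). Require T < 0.11 ⇒ N−1 > ln(0.11/0.5)/ln(0.765) = 5.65, so N−1 ≥ 6 and N = 7.
Check: N=7 gives T = 0.1002 < 0.11; N=6 gives T = 0.131.

N = 7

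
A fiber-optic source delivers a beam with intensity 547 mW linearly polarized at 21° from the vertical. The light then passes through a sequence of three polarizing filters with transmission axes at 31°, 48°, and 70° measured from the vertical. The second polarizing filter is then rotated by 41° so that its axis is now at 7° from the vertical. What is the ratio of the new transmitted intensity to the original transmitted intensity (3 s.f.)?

I_new/I_old ≈ 0.219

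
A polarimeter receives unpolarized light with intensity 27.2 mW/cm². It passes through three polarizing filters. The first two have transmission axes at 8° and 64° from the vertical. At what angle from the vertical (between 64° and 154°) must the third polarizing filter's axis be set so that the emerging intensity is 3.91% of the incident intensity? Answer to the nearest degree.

θ ≈ 124°

Unpolarized light through the first polarizer → I₁ = ½ I₀, now polarized at 8°.
I₂ = I₁ cos²(64° − 8°) = 0.5 I₀ · cos²(56°) = 0.1563 I₀.
Need I₃/I₀ = 0.0391, so cos²(θ − 64°) = 0.0391 / 0.1563 = 0.2501.
θ − 64° = arccos(√0.2501) = 60.0°, giving θ ≈ 64 + 60.0 = 124.0°.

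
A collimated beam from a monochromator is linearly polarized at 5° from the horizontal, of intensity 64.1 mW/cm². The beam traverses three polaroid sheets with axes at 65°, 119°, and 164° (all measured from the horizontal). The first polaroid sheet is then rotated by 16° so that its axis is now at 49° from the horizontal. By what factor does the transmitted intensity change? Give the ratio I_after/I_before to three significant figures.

I_new/I_old ≈ 0.701

Before rotation:
I₁ = I₀ cos²(65° − 5°) = I₀ cos²(60°) = 0.25 I₀.
I₂ = I₁ cos²(119° − 65°) = 0.25 I₀ · cos²(54°) = 0.08637 I₀.
I₃ = I₂ cos²(164° − 119°) = 0.08637 I₀ · cos²(45°) = 0.04319 I₀.
After rotation:
I₁ = I₀ cos²(49° − 5°) = I₀ cos²(44°) = 0.5174 I₀.
I₂ = I₁ cos²(119° − 49°) = 0.5174 I₀ · cos²(70°) = 0.06053 I₀.
I₃ = I₂ cos²(164° − 119°) = 0.06053 I₀ · cos²(45°) = 0.03027 I₀.
Ratio = 0.03027 / 0.04319 = 0.7008.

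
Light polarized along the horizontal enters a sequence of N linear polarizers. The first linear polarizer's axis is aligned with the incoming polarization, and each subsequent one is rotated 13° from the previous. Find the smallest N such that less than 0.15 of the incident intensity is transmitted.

N = 38

First polarizer is aligned with the polarization: full transmission.
Each further stage multiplies by cos²(13°) = 0.9494.
After N polarizers: T = 0.9494^(N−1). Require T < 0.15 ⇒ N−1 > ln(0.15)/ln(0.9494) = 36.53, so N−1 ≥ 37 and N = 38.
Check: N=38 gives T = 0.1464 < 0.15; N=37 gives T = 0.1542.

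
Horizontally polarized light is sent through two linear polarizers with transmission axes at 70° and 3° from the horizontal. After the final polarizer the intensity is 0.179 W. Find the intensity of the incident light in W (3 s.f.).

By Malus's law, I₁ = I₀ cos²(70° − 0°) = I₀ cos²(70°) = 0.117 I₀.
I₂ = I₁ cos²(3° − 70°) = 0.117 I₀ · cos²(67°) = 0.01786 I₀.
So 0.179 W = 0.01786 I₀, giving I₀ = 0.179/0.01786 = 10.02 W.

I₀ ≈ 10.0 W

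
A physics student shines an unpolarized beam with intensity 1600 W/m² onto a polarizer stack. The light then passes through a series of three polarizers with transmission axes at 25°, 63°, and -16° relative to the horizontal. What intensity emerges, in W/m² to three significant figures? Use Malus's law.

Unpolarized light through the first polarizer → I₁ = 1600 W/m²/2 = 800 W/m², polarized at 25°.
I₂ = I₁ · cos²(38°) = 800 · 0.621 = 496.8 W/m².
I₃ = I₂ · cos²(79°) = 496.8 · 0.03641 = 18.09 W/m².

I ≈ 18.1 W/m²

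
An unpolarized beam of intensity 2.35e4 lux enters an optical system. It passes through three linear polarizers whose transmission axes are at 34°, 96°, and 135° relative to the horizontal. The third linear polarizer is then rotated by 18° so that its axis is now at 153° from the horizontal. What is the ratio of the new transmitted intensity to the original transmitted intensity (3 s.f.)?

Before rotation:
Unpolarized light through the first polarizer → I₁ = ½ I₀, now polarized at 34°.
I₂ = I₁ cos²(96° − 34°) = 0.5 I₀ · cos²(62°) = 0.1102 I₀.
I₃ = I₂ cos²(135° − 96°) = 0.1102 I₀ · cos²(39°) = 0.06656 I₀.
After rotation:
Unpolarized light through the first polarizer → I₁ = ½ I₀, now polarized at 34°.
I₂ = I₁ cos²(96° − 34°) = 0.5 I₀ · cos²(62°) = 0.1102 I₀.
I₃ = I₂ cos²(153° − 96°) = 0.1102 I₀ · cos²(57°) = 0.03269 I₀.
Ratio = 0.03269 / 0.06656 = 0.4911.

I_new/I_old ≈ 0.491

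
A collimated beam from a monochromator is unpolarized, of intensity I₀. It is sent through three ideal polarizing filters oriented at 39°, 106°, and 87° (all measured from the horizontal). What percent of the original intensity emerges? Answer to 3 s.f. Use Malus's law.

Unpolarized light through the first polarizer → I₁ = ½ I₀, now polarized at 39°.
I₂ = I₁ cos²(106° − 39°) = 0.5 I₀ · cos²(67°) = 0.07634 I₀.
I₃ = I₂ cos²(87° − 106°) = 0.07634 I₀ · cos²(19°) = 0.06824 I₀.
That is 6.824% of the incident intensity.

≈ 6.82%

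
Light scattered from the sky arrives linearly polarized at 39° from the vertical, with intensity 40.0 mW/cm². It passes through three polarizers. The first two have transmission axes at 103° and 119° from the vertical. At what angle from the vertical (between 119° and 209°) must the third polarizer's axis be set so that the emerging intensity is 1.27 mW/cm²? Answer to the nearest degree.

θ ≈ 184°

I₁ = I₀ cos²(103° − 39°) = I₀ cos²(64°) = 0.1922 I₀.
I₂ = I₁ cos²(119° − 103°) = 0.1922 I₀ · cos²(16°) = 0.1776 I₀.
Target fraction: 1.27 / 40.0 mW/cm² = 0.03175 of I₀.
Need I₃/I₀ = 0.03175, so cos²(θ − 119°) = 0.03175 / 0.1776 = 0.1788.
θ − 119° = arccos(√0.1788) = 65.0°, giving θ ≈ 119 + 65.0 = 184.0°.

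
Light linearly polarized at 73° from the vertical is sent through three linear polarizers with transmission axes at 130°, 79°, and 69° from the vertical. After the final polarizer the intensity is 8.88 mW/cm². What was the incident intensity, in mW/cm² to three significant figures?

I₀ ≈ 77.9 mW/cm²

I₁ = I₀ cos²(130° − 73°) = I₀ cos²(57°) = 0.2966 I₀.
I₂ = I₁ cos²(79° − 130°) = 0.2966 I₀ · cos²(51°) = 0.1175 I₀.
I₃ = I₂ cos²(69° − 79°) = 0.1175 I₀ · cos²(10°) = 0.1139 I₀.
So 8.88 mW/cm² = 0.1139 I₀, giving I₀ = 8.88/0.1139 = 77.94 mW/cm².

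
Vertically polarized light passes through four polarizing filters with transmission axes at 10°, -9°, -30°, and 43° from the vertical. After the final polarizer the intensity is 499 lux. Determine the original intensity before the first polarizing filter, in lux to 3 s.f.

I₀ ≈ 7720 lux

I₁ = I₀ cos²(10° − 0°) = I₀ cos²(10°) = 0.9698 I₀.
I₂ = I₁ cos²(-9° − 10°) = 0.9698 I₀ · cos²(19°) = 0.867 I₀.
I₃ = I₂ cos²(-30° + 9°) = 0.867 I₀ · cos²(21°) = 0.7557 I₀.
I₄ = I₃ cos²(43° + 30°) = 0.7557 I₀ · cos²(73°) = 0.0646 I₀.
So 499 lux = 0.0646 I₀, giving I₀ = 499/0.0646 = 7725 lux.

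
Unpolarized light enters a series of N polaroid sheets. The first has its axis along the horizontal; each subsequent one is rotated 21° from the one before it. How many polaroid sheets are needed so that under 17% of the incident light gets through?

N = 9

First polarizer halves the unpolarized light: factor 1/2.
Each further stage multiplies by cos²(21°) = 0.8716.
After N polarizers: T = 0.5·0.8716^(N−1). Require T < 0.17 ⇒ N−1 > ln(0.17/0.5)/ln(0.8716) = 7.85, so N−1 ≥ 8 and N = 9.
Check: N=9 gives T = 0.1665 < 0.17; N=8 gives T = 0.191.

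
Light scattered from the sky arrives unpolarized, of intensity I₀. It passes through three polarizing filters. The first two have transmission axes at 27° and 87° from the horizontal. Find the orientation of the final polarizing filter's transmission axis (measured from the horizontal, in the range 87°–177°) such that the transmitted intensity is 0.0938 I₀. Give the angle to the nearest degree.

θ ≈ 117°

Unpolarized light through the first polarizer → I₁ = ½ I₀, now polarized at 27°.
I₂ = I₁ cos²(87° − 27°) = 0.5 I₀ · cos²(60°) = 0.125 I₀.
Need I₃/I₀ = 0.0938, so cos²(θ − 87°) = 0.0938 / 0.125 = 0.7504.
θ − 87° = arccos(√0.7504) = 30.0°, giving θ ≈ 87 + 30.0 = 117.0°.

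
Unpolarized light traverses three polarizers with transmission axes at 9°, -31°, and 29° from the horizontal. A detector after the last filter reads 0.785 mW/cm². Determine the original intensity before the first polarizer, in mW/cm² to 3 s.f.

Unpolarized light through the first polarizer → I₁ = ½ I₀, now polarized at 9°.
I₂ = I₁ cos²(-31° − 9°) = 0.5 I₀ · cos²(40°) = 0.2934 I₀.
I₃ = I₂ cos²(29° + 31°) = 0.2934 I₀ · cos²(60°) = 0.07335 I₀.
So 0.785 mW/cm² = 0.07335 I₀, giving I₀ = 0.785/0.07335 = 10.7 mW/cm².

I₀ ≈ 10.7 mW/cm²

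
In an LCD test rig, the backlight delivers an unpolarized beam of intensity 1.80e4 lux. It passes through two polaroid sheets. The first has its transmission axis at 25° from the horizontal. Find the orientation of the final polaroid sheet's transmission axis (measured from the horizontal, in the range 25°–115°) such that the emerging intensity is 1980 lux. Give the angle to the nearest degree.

θ ≈ 87°

Unpolarized light through the first polarizer → I₁ = ½ I₀, now polarized at 25°.
Target fraction: 1980 / 1.80e4 lux = 0.11 of I₀.
Need I₂/I₀ = 0.11, so cos²(θ − 25°) = 0.11 / 0.5 = 0.22.
θ − 25° = arccos(√0.22) = 62.0°, giving θ ≈ 25 + 62.0 = 87.0°.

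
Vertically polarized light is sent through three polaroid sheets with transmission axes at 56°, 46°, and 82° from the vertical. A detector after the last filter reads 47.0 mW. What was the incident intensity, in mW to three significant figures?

I₀ ≈ 237 mW

I₁ = I₀ cos²(56° − 0°) = I₀ cos²(56°) = 0.3127 I₀.
I₂ = I₁ cos²(46° − 56°) = 0.3127 I₀ · cos²(10°) = 0.3033 I₀.
I₃ = I₂ cos²(82° − 46°) = 0.3033 I₀ · cos²(36°) = 0.1985 I₀.
So 47.0 mW = 0.1985 I₀, giving I₀ = 47.0/0.1985 = 236.8 mW.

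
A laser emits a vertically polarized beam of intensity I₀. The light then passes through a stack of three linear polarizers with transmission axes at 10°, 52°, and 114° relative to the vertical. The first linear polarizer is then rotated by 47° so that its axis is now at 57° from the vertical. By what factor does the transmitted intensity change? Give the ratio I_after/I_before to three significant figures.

I_new/I_old ≈ 0.550

Before rotation:
I₁ = I₀ cos²(10° − 0°) = I₀ cos²(10°) = 0.9698 I₀.
I₂ = I₁ cos²(52° − 10°) = 0.9698 I₀ · cos²(42°) = 0.5356 I₀.
I₃ = I₂ cos²(114° − 52°) = 0.5356 I₀ · cos²(62°) = 0.1181 I₀.
After rotation:
I₁ = I₀ cos²(57° − 0°) = I₀ cos²(57°) = 0.2966 I₀.
I₂ = I₁ cos²(52° − 57°) = 0.2966 I₀ · cos²(5°) = 0.2944 I₀.
I₃ = I₂ cos²(114° − 52°) = 0.2944 I₀ · cos²(62°) = 0.06488 I₀.
Ratio = 0.06488 / 0.1181 = 0.5496.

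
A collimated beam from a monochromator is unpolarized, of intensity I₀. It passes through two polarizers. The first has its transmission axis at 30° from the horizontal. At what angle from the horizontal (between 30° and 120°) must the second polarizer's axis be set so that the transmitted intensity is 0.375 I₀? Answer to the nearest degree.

θ ≈ 60°

Unpolarized light through the first polarizer → I₁ = ½ I₀, now polarized at 30°.
Need I₂/I₀ = 0.375, so cos²(θ − 30°) = 0.375 / 0.5 = 0.75.
θ − 30° = arccos(√0.75) = 30.0°, giving θ ≈ 30 + 30.0 = 60.0°.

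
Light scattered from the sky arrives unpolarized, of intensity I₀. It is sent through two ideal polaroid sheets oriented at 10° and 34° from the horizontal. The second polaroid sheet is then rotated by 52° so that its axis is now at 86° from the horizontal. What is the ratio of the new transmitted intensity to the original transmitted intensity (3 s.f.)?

Before rotation:
Unpolarized light through the first polarizer → I₁ = ½ I₀, now polarized at 10°.
I₂ = I₁ cos²(34° − 10°) = 0.5 I₀ · cos²(24°) = 0.4173 I₀.
After rotation:
Unpolarized light through the first polarizer → I₁ = ½ I₀, now polarized at 10°.
I₂ = I₁ cos²(86° − 10°) = 0.5 I₀ · cos²(76°) = 0.02926 I₀.
Ratio = 0.02926 / 0.4173 = 0.07013.

I_new/I_old ≈ 0.0701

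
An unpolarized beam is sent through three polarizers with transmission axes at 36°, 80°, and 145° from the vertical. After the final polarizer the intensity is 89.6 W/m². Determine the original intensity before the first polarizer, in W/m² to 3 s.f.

Unpolarized light through the first polarizer → I₁ = ½ I₀, now polarized at 36°.
I₂ = I₁ cos²(80° − 36°) = 0.5 I₀ · cos²(44°) = 0.2587 I₀.
I₃ = I₂ cos²(145° − 80°) = 0.2587 I₀ · cos²(65°) = 0.04621 I₀.
So 89.6 W/m² = 0.04621 I₀, giving I₀ = 89.6/0.04621 = 1939 W/m².

I₀ ≈ 1940 W/m²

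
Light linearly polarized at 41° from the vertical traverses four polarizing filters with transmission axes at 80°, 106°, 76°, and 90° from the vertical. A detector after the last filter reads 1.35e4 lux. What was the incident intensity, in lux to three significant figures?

I₀ ≈ 3.92e4 lux

I₁ = I₀ cos²(80° − 41°) = I₀ cos²(39°) = 0.604 I₀.
I₂ = I₁ cos²(106° − 80°) = 0.604 I₀ · cos²(26°) = 0.4879 I₀.
I₃ = I₂ cos²(76° − 106°) = 0.4879 I₀ · cos²(30°) = 0.3659 I₀.
I₄ = I₃ cos²(90° − 76°) = 0.3659 I₀ · cos²(14°) = 0.3445 I₀.
So 1.35e4 lux = 0.3445 I₀, giving I₀ = 1.35e4/0.3445 = 3.919e+04 lux.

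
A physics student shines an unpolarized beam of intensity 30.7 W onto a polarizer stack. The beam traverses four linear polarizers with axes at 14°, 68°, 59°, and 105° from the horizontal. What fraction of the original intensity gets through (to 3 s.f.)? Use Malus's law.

Unpolarized light through the first polarizer → I₁ = 30.7 W/2 = 15.35 W, polarized at 14°.
I₂ = I₁ · cos²(54°) = 15.35 · 0.3455 = 5.303 W.
I₃ = I₂ · cos²(9°) = 5.303 · 0.9755 = 5.174 W.
I₄ = I₃ · cos²(46°) = 5.174 · 0.4826 = 2.496 W.
Transmitted fraction = 0.08132.

I/I₀ ≈ 0.0813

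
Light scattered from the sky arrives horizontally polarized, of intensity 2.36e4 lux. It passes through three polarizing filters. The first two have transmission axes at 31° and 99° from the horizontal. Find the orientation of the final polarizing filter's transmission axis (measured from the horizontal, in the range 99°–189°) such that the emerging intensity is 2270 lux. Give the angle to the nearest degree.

θ ≈ 114°

By Malus's law, I₁ = I₀ cos²(31° − 0°) = I₀ cos²(31°) = 0.7347 I₀.
I₂ = I₁ cos²(99° − 31°) = 0.7347 I₀ · cos²(68°) = 0.1031 I₀.
Target fraction: 2270 / 2.36e4 lux = 0.09619 of I₀.
Need I₃/I₀ = 0.09619, so cos²(θ − 99°) = 0.09619 / 0.1031 = 0.9329.
θ − 99° = arccos(√0.9329) = 15.0°, giving θ ≈ 99 + 15.0 = 114.0°.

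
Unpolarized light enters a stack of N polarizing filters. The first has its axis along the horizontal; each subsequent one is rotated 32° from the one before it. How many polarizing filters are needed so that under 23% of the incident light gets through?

First polarizer halves the unpolarized light: factor 1/2.
Each further stage multiplies by cos²(32°) = 0.7192.
After N polarizers: T = 0.5·0.7192^(N−1). Require T < 0.23 ⇒ N−1 > ln(0.23/0.5)/ln(0.7192) = 2.36, so N−1 ≥ 3 and N = 4.
Check: N=4 gives T = 0.186 < 0.23; N=3 gives T = 0.2586.

N = 4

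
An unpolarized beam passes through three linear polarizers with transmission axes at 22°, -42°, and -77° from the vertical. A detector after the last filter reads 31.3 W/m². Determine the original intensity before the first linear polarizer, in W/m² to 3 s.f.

Unpolarized light through the first polarizer → I₁ = ½ I₀, now polarized at 22°.
I₂ = I₁ cos²(-42° − 22°) = 0.5 I₀ · cos²(64°) = 0.09608 I₀.
I₃ = I₂ cos²(-77° + 42°) = 0.09608 I₀ · cos²(35°) = 0.06447 I₀.
So 31.3 W/m² = 0.06447 I₀, giving I₀ = 31.3/0.06447 = 485.5 W/m².

I₀ ≈ 485 W/m²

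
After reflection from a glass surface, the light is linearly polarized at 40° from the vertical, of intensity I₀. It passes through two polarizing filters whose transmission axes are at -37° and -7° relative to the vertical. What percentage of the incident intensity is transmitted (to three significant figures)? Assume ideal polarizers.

≈ 3.80%

By Malus's law, I₁ = I₀ cos²(-37° − 40°) = I₀ cos²(77°) = 0.0506 I₀.
I₂ = I₁ cos²(-7° + 37°) = 0.0506 I₀ · cos²(30°) = 0.03795 I₀.
That is 3.795% of the incident intensity.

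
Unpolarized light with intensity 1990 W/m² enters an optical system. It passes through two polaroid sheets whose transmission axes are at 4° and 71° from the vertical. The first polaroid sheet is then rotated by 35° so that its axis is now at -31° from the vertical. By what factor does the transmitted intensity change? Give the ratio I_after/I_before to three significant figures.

Before rotation:
Unpolarized light through the first polarizer → I₁ = ½ I₀, now polarized at 4°.
I₂ = I₁ cos²(71° − 4°) = 0.5 I₀ · cos²(67°) = 0.07634 I₀.
After rotation:
Unpolarized light through the first polarizer → I₁ = ½ I₀, now polarized at -31°.
Angle between axes 1 and 2: 78°. I₂ = 0.5 I₀ · cos²(78°) = 0.02161 I₀.
Ratio = 0.02161 / 0.07634 = 0.2831.

I_new/I_old ≈ 0.283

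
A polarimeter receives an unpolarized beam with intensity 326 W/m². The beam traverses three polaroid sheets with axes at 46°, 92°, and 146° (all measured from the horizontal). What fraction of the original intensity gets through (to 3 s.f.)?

Unpolarized light through the first polarizer → I₁ = 326 W/m²/2 = 163 W/m², polarized at 46°.
I₂ = I₁ · cos²(46°) = 163 · 0.4826 = 78.66 W/m².
I₃ = I₂ · cos²(54°) = 78.66 · 0.3455 = 27.17 W/m².
Transmitted fraction = 0.08336.

I/I₀ ≈ 0.0834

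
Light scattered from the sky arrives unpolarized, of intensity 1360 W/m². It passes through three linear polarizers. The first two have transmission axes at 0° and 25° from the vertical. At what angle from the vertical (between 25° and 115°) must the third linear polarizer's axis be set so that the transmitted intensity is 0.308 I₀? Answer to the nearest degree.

θ ≈ 55°

Unpolarized light through the first polarizer → I₁ = ½ I₀, now polarized at 0°.
I₂ = I₁ cos²(25° − 0°) = 0.5 I₀ · cos²(25°) = 0.4107 I₀.
Need I₃/I₀ = 0.308, so cos²(θ − 25°) = 0.308 / 0.4107 = 0.7499.
θ − 25° = arccos(√0.7499) = 30.0°, giving θ ≈ 25 + 30.0 = 55.0°.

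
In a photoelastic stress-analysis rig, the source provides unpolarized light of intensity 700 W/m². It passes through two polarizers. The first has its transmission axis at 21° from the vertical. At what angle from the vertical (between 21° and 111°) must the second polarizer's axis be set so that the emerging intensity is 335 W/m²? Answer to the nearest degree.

Unpolarized light through the first polarizer → I₁ = ½ I₀, now polarized at 21°.
Target fraction: 335 / 700 W/m² = 0.4786 of I₀.
Need I₂/I₀ = 0.4786, so cos²(θ − 21°) = 0.4786 / 0.5 = 0.9571.
θ − 21° = arccos(√0.9571) = 11.9°, giving θ ≈ 21 + 11.9 = 32.9°.

θ ≈ 33°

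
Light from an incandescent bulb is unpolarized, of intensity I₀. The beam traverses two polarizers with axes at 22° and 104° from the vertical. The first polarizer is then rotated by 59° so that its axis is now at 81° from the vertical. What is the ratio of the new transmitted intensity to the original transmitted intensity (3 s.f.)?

Before rotation:
Unpolarized light through the first polarizer → I₁ = ½ I₀, now polarized at 22°.
I₂ = I₁ cos²(104° − 22°) = 0.5 I₀ · cos²(82°) = 0.009685 I₀.
After rotation:
Unpolarized light through the first polarizer → I₁ = ½ I₀, now polarized at 81°.
I₂ = I₁ cos²(104° − 81°) = 0.5 I₀ · cos²(23°) = 0.4237 I₀.
Ratio = 0.4237 / 0.009685 = 43.75.

I_new/I_old ≈ 43.7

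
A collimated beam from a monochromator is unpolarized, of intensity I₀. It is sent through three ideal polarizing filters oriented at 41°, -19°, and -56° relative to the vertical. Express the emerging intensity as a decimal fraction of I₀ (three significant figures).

Unpolarized light through the first polarizer → I₁ = ½ I₀, now polarized at 41°.
I₂ = I₁ cos²(-19° − 41°) = 0.5 I₀ · cos²(60°) = 0.125 I₀.
I₃ = I₂ cos²(-56° + 19°) = 0.125 I₀ · cos²(37°) = 0.07973 I₀.
Transmitted fraction = 0.07973.

≈ 0.0797 I₀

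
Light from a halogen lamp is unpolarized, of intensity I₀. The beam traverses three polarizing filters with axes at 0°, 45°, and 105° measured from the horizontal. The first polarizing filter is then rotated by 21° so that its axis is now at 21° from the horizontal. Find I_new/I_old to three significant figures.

I_new/I_old ≈ 1.67

Before rotation:
Unpolarized light through the first polarizer → I₁ = ½ I₀, now polarized at 0°.
I₂ = I₁ cos²(45° − 0°) = 0.5 I₀ · cos²(45°) = 0.25 I₀.
I₃ = I₂ cos²(105° − 45°) = 0.25 I₀ · cos²(60°) = 0.0625 I₀.
After rotation:
Unpolarized light through the first polarizer → I₁ = ½ I₀, now polarized at 21°.
I₂ = I₁ cos²(45° − 21°) = 0.5 I₀ · cos²(24°) = 0.4173 I₀.
I₃ = I₂ cos²(105° − 45°) = 0.4173 I₀ · cos²(60°) = 0.1043 I₀.
Ratio = 0.1043 / 0.0625 = 1.669.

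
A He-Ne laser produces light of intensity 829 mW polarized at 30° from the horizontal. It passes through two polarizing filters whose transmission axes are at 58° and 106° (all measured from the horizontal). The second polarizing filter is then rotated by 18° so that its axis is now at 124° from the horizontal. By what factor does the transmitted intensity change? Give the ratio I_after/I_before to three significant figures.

I_new/I_old ≈ 0.369

Before rotation:
By Malus's law, I₁ = I₀ cos²(58° − 30°) = I₀ cos²(28°) = 0.7796 I₀.
I₂ = I₁ cos²(106° − 58°) = 0.7796 I₀ · cos²(48°) = 0.3491 I₀.
After rotation:
I₁ = I₀ cos²(58° − 30°) = I₀ cos²(28°) = 0.7796 I₀.
I₂ = I₁ cos²(124° − 58°) = 0.7796 I₀ · cos²(66°) = 0.129 I₀.
Ratio = 0.129 / 0.3491 = 0.3695.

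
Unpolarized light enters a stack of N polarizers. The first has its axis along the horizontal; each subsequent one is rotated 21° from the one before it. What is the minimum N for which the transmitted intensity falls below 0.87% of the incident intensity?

N = 31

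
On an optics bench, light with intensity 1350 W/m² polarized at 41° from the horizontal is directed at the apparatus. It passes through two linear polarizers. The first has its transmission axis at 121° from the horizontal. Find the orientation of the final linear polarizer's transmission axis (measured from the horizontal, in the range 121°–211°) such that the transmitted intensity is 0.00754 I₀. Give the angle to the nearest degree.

By Malus's law, I₁ = I₀ cos²(121° − 41°) = I₀ cos²(80°) = 0.03015 I₀.
Need I₂/I₀ = 0.00754, so cos²(θ − 121°) = 0.00754 / 0.03015 = 0.2501.
θ − 121° = arccos(√0.2501) = 60.0°, giving θ ≈ 121 + 60.0 = 181.0°.

θ ≈ 181°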